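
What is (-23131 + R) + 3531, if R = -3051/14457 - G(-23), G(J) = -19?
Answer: -94361856/4819 ≈ -19581.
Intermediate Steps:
R = 90544/4819 (R = -3051/14457 - 1*(-19) = -3051*1/14457 + 19 = -1017/4819 + 19 = 90544/4819 ≈ 18.789)
(-23131 + R) + 3531 = (-23131 + 90544/4819) + 3531 = -111377745/4819 + 3531 = -94361856/4819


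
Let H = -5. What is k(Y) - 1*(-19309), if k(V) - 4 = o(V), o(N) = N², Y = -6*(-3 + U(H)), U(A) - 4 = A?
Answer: 19889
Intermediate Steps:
U(A) = 4 + A
Y = 24 (Y = -6*(-3 + (4 - 5)) = -6*(-3 - 1) = -6*(-4) = 24)
k(V) = 4 + V²
k(Y) - 1*(-19309) = (4 + 24²) - 1*(-19309) = (4 + 576) + 19309 = 580 + 19309 = 19889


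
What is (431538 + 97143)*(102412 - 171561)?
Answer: -36557762469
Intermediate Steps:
(431538 + 97143)*(102412 - 171561) = 528681*(-69149) = -36557762469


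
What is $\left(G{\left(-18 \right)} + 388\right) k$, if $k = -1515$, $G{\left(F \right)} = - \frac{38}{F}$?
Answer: $- \frac{1773055}{3} \approx -5.9102 \cdot 10^{5}$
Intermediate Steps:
$\left(G{\left(-18 \right)} + 388\right) k = \left(- \frac{38}{-18} + 388\right) \left(-1515\right) = \left(\left(-38\right) \left(- \frac{1}{18}\right) + 388\right) \left(-1515\right) = \left(\frac{19}{9} + 388\right) \left(-1515\right) = \frac{3511}{9} \left(-1515\right) = - \frac{1773055}{3}$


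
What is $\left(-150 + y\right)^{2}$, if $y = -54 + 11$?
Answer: $37249$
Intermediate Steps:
$y = -43$
$\left(-150 + y\right)^{2} = \left(-150 - 43\right)^{2} = \left(-193\right)^{2} = 37249$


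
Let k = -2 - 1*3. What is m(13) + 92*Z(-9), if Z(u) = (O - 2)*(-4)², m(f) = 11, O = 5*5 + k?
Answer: 26507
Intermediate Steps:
k = -5 (k = -2 - 3 = -5)
O = 20 (O = 5*5 - 5 = 25 - 5 = 20)
Z(u) = 288 (Z(u) = (20 - 2)*(-4)² = 18*16 = 288)
m(13) + 92*Z(-9) = 11 + 92*288 = 11 + 26496 = 26507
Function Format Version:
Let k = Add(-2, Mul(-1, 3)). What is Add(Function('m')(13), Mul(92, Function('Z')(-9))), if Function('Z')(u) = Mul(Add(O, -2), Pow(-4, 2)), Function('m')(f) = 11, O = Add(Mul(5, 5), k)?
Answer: 26507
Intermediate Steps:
k = -5 (k = Add(-2, -3) = -5)
O = 20 (O = Add(Mul(5, 5), -5) = Add(25, -5) = 20)
Function('Z')(u) = 288 (Function('Z')(u) = Mul(Add(20, -2), Pow(-4, 2)) = Mul(18, 16) = 288)
Add(Function('m')(13), Mul(92, Function('Z')(-9))) = Add(11, Mul(92, 288)) = Add(11, 26496) = 26507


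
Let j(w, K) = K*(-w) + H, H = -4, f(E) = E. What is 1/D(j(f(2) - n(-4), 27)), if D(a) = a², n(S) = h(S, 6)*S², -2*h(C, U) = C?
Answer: 1/649636 ≈ 1.5393e-6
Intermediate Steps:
h(C, U) = -C/2
n(S) = -S³/2 (n(S) = (-S/2)*S² = -S³/2)
j(w, K) = -4 - K*w (j(w, K) = K*(-w) - 4 = -K*w - 4 = -4 - K*w)
1/D(j(f(2) - n(-4), 27)) = 1/((-4 - 1*27*(2 - (-1)*(-4)³/2))²) = 1/((-4 - 1*27*(2 - (-1)*(-64)/2))²) = 1/((-4 - 1*27*(2 - 1*32))²) = 1/((-4 - 1*27*(2 - 32))²) = 1/((-4 - 1*27*(-30))²) = 1/((-4 + 810)²) = 1/(806²) = 1/649636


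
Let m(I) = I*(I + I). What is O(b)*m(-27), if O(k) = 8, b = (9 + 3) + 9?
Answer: 11664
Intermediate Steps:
b = 21 (b = 12 + 9 = 21)
m(I) = 2*I² (m(I) = I*(2*I) = 2*I²)
O(b)*m(-27) = 8*(2*(-27)²) = 8*(2*729) = 8*1458 = 11664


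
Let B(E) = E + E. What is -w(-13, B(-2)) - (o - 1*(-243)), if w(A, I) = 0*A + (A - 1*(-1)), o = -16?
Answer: -215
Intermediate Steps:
B(E) = 2*E
w(A, I) = 1 + A (w(A, I) = 0 + (A + 1) = 0 + (1 + A) = 1 + A)
-w(-13, B(-2)) - (o - 1*(-243)) = -(1 - 13) - (-16 - 1*(-243)) = -1*(-12) - (-16 + 243) = 12 - 1*227 = 12 - 227 = -215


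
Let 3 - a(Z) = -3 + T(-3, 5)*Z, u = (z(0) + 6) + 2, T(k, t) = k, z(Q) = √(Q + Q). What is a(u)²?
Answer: 900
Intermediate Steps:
z(Q) = √2*√Q (z(Q) = √(2*Q) = √2*√Q)
u = 8 (u = (√2*√0 + 6) + 2 = (√2*0 + 6) + 2 = (0 + 6) + 2 = 6 + 2 = 8)
a(Z) = 6 + 3*Z (a(Z) = 3 - (-3 - 3*Z) = 3 + (3 + 3*Z) = 6 + 3*Z)
a(u)² = (6 + 3*8)² = (6 + 24)² = 30² = 900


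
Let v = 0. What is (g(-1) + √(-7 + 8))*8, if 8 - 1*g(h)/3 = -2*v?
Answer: 200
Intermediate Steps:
g(h) = 24 (g(h) = 24 - (-6)*0 = 24 - 3*0 = 24 + 0 = 24)
(g(-1) + √(-7 + 8))*8 = (24 + √(-7 + 8))*8 = (24 + √1)*8 = (24 + 1)*8 = 25*8 = 200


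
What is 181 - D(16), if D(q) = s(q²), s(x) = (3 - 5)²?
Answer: 177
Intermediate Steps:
s(x) = 4 (s(x) = (-2)² = 4)
D(q) = 4
181 - D(16) = 181 - 1*4 = 181 - 4 = 177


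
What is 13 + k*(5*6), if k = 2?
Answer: 73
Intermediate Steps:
13 + k*(5*6) = 13 + 2*(5*6) = 13 + 2*30 = 13 + 60 = 73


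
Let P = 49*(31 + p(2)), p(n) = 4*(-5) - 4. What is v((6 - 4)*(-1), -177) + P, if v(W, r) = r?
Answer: 166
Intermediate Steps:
p(n) = -24 (p(n) = -20 - 4 = -24)
P = 343 (P = 49*(31 - 24) = 49*7 = 343)
v((6 - 4)*(-1), -177) + P = -177 + 343 = 166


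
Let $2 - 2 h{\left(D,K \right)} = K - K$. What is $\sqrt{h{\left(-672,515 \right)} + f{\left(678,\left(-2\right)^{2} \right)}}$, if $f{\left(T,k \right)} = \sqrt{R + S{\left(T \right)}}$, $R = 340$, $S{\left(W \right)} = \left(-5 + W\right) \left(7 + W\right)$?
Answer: $\sqrt{1 + \sqrt{461345}} \approx 26.081$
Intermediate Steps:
$h{\left(D,K \right)} = 1$ ($h{\left(D,K \right)} = 1 - \frac{K - K}{2} = 1 - 0 = 1 + 0 = 1$)
$f{\left(T,k \right)} = \sqrt{305 + T^{2} + 2 T}$ ($f{\left(T,k \right)} = \sqrt{340 + \left(-35 + T^{2} + 2 T\right)} = \sqrt{305 + T^{2} + 2 T}$)
$\sqrt{h{\left(-672,515 \right)} + f{\left(678,\left(-2\right)^{2} \right)}} = \sqrt{1 + \sqrt{305 + 678^{2} + 2 \cdot 678}} = \sqrt{1 + \sqrt{305 + 459684 + 1356}} = \sqrt{1 + \sqrt{461345}}$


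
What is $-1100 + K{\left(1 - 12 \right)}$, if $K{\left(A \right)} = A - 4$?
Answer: $-1115$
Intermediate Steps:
$K{\left(A \right)} = -4 + A$
$-1100 + K{\left(1 - 12 \right)} = -1100 + \left(-4 + \left(1 - 12\right)\right) = -1100 - 15 = -1115$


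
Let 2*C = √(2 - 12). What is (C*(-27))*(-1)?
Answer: 27*I*√10/2 ≈ 42.691*I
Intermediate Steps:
C = I*√10/2 (C = √(2 - 12)/2 = √(-10)/2 = (I*√10)/2 = I*√10/2 ≈ 1.5811*I)
(C*(-27))*(-1) = ((I*√10/2)*(-27))*(-1) = -27*I*√10/2*(-1) = 27*I*√10/2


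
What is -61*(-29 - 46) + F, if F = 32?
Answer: 4607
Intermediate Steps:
-61*(-29 - 46) + F = -61*(-29 - 46) + 32 = -61*(-75) + 32 = 4575 + 32 = 4607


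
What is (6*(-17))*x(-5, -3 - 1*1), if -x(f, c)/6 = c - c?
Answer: 0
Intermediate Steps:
x(f, c) = 0 (x(f, c) = -6*(c - c) = -6*0 = 0)
(6*(-17))*x(-5, -3 - 1*1) = (6*(-17))*0 = -102*0 = 0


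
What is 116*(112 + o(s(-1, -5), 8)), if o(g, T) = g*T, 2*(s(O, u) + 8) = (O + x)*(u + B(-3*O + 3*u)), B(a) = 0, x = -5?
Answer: 19488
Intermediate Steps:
s(O, u) = -8 + u*(-5 + O)/2 (s(O, u) = -8 + ((O - 5)*(u + 0))/2 = -8 + ((-5 + O)*u)/2 = -8 + (u*(-5 + O))/2 = -8 + u*(-5 + O)/2)
o(g, T) = T*g
116*(112 + o(s(-1, -5), 8)) = 116*(112 + 8*(-8 - 5/2*(-5) + (½)*(-1)*(-5))) = 116*(112 + 8*(-8 + 25/2 + 5/2)) = 116*(112 + 8*7) = 116*(112 + 56) = 116*168 = 19488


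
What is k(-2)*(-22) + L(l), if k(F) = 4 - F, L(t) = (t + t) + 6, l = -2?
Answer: -130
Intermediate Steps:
L(t) = 6 + 2*t (L(t) = 2*t + 6 = 6 + 2*t)
k(-2)*(-22) + L(l) = (4 - 1*(-2))*(-22) + (6 + 2*(-2)) = (4 + 2)*(-22) + (6 - 4) = 6*(-22) + 2 = -132 + 2 = -130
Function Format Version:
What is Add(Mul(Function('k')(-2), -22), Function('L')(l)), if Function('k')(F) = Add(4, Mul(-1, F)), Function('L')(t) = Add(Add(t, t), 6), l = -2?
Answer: -130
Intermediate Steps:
Function('L')(t) = Add(6, Mul(2, t)) (Function('L')(t) = Add(Mul(2, t), 6) = Add(6, Mul(2, t)))
Add(Mul(Function('k')(-2), -22), Function('L')(l)) = Add(Mul(Add(4, Mul(-1, -2)), -22), Add(6, Mul(2, -2))) = Add(Mul(Add(4, 2), -22), Add(6, -4)) = Add(Mul(6, -22), 2) = Add(-132, 2) = -130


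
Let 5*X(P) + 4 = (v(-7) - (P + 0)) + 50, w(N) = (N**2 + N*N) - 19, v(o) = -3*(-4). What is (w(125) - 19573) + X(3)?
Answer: 11669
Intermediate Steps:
v(o) = 12
w(N) = -19 + 2*N**2 (w(N) = (N**2 + N**2) - 19 = 2*N**2 - 19 = -19 + 2*N**2)
X(P) = 58/5 - P/5 (X(P) = -4/5 + ((12 - (P + 0)) + 50)/5 = -4/5 + ((12 - P) + 50)/5 = -4/5 + (62 - P)/5 = -4/5 + (62/5 - P/5) = 58/5 - P/5)
(w(125) - 19573) + X(3) = ((-19 + 2*125**2) - 19573) + (58/5 - 1/5*3) = ((-19 + 2*15625) - 19573) + (58/5 - 3/5) = ((-19 + 31250) - 19573) + 11 = (31231 - 19573) + 11 = 11658 + 11 = 11669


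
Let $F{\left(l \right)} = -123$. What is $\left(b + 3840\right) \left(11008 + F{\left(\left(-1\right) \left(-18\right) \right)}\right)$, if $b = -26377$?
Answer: $-245315245$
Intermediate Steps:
$\left(b + 3840\right) \left(11008 + F{\left(\left(-1\right) \left(-18\right) \right)}\right) = \left(-26377 + 3840\right) \left(11008 - 123\right) = \left(-22537\right) 10885 = -245315245$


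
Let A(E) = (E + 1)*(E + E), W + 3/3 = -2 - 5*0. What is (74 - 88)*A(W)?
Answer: -168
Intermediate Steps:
W = -3 (W = -1 + (-2 - 5*0) = -1 + (-2 + 0) = -1 - 2 = -3)
A(E) = 2*E*(1 + E) (A(E) = (1 + E)*(2*E) = 2*E*(1 + E))
(74 - 88)*A(W) = (74 - 88)*(2*(-3)*(1 - 3)) = -28*(-3)*(-2) = -14*12 = -168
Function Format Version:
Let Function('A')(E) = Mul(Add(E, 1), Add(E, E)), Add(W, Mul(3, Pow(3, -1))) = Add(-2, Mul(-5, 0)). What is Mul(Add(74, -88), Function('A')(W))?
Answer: -168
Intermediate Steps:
W = -3 (W = Add(-1, Add(-2, Mul(-5, 0))) = Add(-1, Add(-2, 0)) = Add(-1, -2) = -3)
Function('A')(E) = Mul(2, E, Add(1, E)) (Function('A')(E) = Mul(Add(1, E), Mul(2, E)) = Mul(2, E, Add(1, E)))
Mul(Add(74, -88), Function('A')(W)) = Mul(Add(74, -88), Mul(2, -3, Add(1, -3))) = Mul(-14, Mul(2, -3, -2)) = Mul(-14, 12) = -168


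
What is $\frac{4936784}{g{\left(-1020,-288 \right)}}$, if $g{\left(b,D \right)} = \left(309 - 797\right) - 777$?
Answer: $- \frac{4936784}{1265} \approx -3902.6$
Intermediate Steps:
$g{\left(b,D \right)} = -1265$ ($g{\left(b,D \right)} = -488 - 777 = -1265$)
$\frac{4936784}{g{\left(-1020,-288 \right)}} = \frac{4936784}{-1265} = 4936784 \left(- \frac{1}{1265}\right) = - \frac{4936784}{1265}$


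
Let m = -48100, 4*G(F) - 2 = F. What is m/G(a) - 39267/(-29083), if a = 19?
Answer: -5594744593/610743 ≈ -9160.5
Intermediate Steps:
G(F) = ½ + F/4
m/G(a) - 39267/(-29083) = -48100/(½ + (¼)*19) - 39267/(-29083) = -48100/(½ + 19/4) - 39267*(-1/29083) = -48100/21/4 + 39267/29083 = -48100*4/21 + 39267/29083 = -192400/21 + 39267/29083 = -5594744593/610743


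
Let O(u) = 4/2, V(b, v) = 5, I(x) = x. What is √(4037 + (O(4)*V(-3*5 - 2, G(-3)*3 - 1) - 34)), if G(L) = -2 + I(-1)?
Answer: √4013 ≈ 63.348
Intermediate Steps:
G(L) = -3 (G(L) = -2 - 1 = -3)
O(u) = 2 (O(u) = 4*(½) = 2)
√(4037 + (O(4)*V(-3*5 - 2, G(-3)*3 - 1) - 34)) = √(4037 + (2*5 - 34)) = √(4037 + (10 - 34)) = √(4037 - 24) = √4013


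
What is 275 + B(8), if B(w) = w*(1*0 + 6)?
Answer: 323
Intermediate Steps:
B(w) = 6*w (B(w) = w*(0 + 6) = w*6 = 6*w)
275 + B(8) = 275 + 6*8 = 275 + 48 = 323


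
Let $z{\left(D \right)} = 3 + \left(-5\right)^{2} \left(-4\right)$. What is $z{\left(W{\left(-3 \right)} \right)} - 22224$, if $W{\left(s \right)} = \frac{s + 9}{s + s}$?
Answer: $-22321$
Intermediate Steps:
$W{\left(s \right)} = \frac{9 + s}{2 s}$
$z{\left(D \right)} = -97$ ($z{\left(D \right)} = 3 + 25 \left(-4\right) = 3 - 100 = -97$)
$z{\left(W{\left(-3 \right)} \right)} - 22224 = -97 - 22224 = -22321$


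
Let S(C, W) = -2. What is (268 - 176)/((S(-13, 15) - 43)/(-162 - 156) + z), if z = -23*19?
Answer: -9752/46307 ≈ -0.21059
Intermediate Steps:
z = -437
(268 - 176)/((S(-13, 15) - 43)/(-162 - 156) + z) = (268 - 176)/((-2 - 43)/(-162 - 156) - 437) = 92/(-45/(-318) - 437) = 92/(-45*(-1/318) - 437) = 92/(15/106 - 437) = 92/(-46307/106) = 92*(-106/46307) = -9752/46307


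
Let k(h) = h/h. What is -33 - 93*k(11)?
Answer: -126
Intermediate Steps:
k(h) = 1
-33 - 93*k(11) = -33 - 93*1 = -33 - 93 = -126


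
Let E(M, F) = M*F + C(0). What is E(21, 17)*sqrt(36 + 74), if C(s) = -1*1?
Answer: 356*sqrt(110) ≈ 3733.8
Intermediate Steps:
C(s) = -1
E(M, F) = -1 + F*M (E(M, F) = M*F - 1 = F*M - 1 = -1 + F*M)
E(21, 17)*sqrt(36 + 74) = (-1 + 17*21)*sqrt(36 + 74) = (-1 + 357)*sqrt(110) = 356*sqrt(110)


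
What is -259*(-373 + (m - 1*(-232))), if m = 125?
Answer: 4144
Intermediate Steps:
-259*(-373 + (m - 1*(-232))) = -259*(-373 + (125 - 1*(-232))) = -259*(-373 + (125 + 232)) = -259*(-373 + 357) = -259*(-16) = 4144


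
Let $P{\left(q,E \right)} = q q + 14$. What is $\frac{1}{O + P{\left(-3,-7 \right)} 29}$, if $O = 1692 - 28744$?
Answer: $- \frac{1}{26385} \approx -3.79 \cdot 10^{-5}$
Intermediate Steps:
$O = -27052$
$P{\left(q,E \right)} = 14 + q^{2}$ ($P{\left(q,E \right)} = q^{2} + 14 = 14 + q^{2}$)
$\frac{1}{O + P{\left(-3,-7 \right)} 29} = \frac{1}{-27052 + \left(14 + \left(-3\right)^{2}\right) 29} = \frac{1}{-27052 + \left(14 + 9\right) 29} = \frac{1}{-27052 + 23 \cdot 29} = \frac{1}{-27052 + 667} = \frac{1}{-26385} = - \frac{1}{26385}$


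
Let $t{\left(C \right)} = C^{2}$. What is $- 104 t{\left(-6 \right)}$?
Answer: $-3744$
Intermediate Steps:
$- 104 t{\left(-6 \right)} = - 104 \left(-6\right)^{2} = \left(-104\right) 36 = -3744$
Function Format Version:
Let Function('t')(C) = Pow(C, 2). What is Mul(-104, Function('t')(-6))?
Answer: -3744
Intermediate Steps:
Mul(-104, Function('t')(-6)) = Mul(-104, Pow(-6, 2)) = Mul(-104, 36) = -3744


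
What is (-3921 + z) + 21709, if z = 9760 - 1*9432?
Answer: 18116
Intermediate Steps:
z = 328 (z = 9760 - 9432 = 328)
(-3921 + z) + 21709 = (-3921 + 328) + 21709 = -3593 + 21709 = 18116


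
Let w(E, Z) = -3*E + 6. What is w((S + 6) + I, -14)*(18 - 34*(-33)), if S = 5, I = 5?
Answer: -47880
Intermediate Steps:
w(E, Z) = 6 - 3*E
w((S + 6) + I, -14)*(18 - 34*(-33)) = (6 - 3*((5 + 6) + 5))*(18 - 34*(-33)) = (6 - 3*(11 + 5))*(18 + 1122) = (6 - 3*16)*1140 = (6 - 48)*1140 = -42*1140 = -47880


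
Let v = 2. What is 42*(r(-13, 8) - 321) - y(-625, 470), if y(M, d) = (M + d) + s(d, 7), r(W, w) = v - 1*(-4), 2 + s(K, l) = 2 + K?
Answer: -13545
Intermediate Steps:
s(K, l) = K (s(K, l) = -2 + (2 + K) = K)
r(W, w) = 6 (r(W, w) = 2 - 1*(-4) = 2 + 4 = 6)
y(M, d) = M + 2*d (y(M, d) = (M + d) + d = M + 2*d)
42*(r(-13, 8) - 321) - y(-625, 470) = 42*(6 - 321) - (-625 + 2*470) = 42*(-315) - (-625 + 940) = -13230 - 1*315 = -13230 - 315 = -13545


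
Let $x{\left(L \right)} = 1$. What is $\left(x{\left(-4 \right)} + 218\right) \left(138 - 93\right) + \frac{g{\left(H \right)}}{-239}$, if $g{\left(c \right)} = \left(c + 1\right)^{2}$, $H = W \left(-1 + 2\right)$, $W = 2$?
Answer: $\frac{2355336}{239} \approx 9855.0$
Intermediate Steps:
$H = 2$ ($H = 2 \left(-1 + 2\right) = 2 \cdot 1 = 2$)
$g{\left(c \right)} = \left(1 + c\right)^{2}$
$\left(x{\left(-4 \right)} + 218\right) \left(138 - 93\right) + \frac{g{\left(H \right)}}{-239} = \left(1 + 218\right) \left(138 - 93\right) + \frac{\left(1 + 2\right)^{2}}{-239} = 219 \cdot 45 + 3^{2} \left(- \frac{1}{239}\right) = 9855 + 9 \left(- \frac{1}{239}\right) = 9855 - \frac{9}{239} = \frac{2355336}{239}$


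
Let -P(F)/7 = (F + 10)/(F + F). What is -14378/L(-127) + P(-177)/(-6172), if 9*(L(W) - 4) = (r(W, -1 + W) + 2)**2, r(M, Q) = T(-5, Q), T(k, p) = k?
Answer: -31414313819/10924440 ≈ -2875.6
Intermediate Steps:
r(M, Q) = -5
L(W) = 5 (L(W) = 4 + (-5 + 2)**2/9 = 4 + (1/9)*(-3)**2 = 4 + (1/9)*9 = 4 + 1 = 5)
P(F) = -7*(10 + F)/(2*F) (P(F) = -7*(F + 10)/(F + F) = -7*(10 + F)/(2*F))
-14378/L(-127) + P(-177)/(-6172) = -14378/5 + (-7/2 - 35/(-177))/(-6172) = -14378*1/5 + (-7/2 - 35*(-1/177))*(-1/6172) = -14378/5 + (-7/2 + 35/177)*(-1/6172) = -14378/5 - 1169/354*(-1/6172) = -14378/5 + 1169/2184888 = -31414313819/10924440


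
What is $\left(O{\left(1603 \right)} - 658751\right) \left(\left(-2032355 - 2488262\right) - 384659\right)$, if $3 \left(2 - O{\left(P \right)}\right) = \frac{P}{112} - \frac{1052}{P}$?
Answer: $\frac{20719531544937403}{6412} \approx 3.2314 \cdot 10^{12}$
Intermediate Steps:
$O{\left(P \right)} = 2 - \frac{P}{336} + \frac{1052}{3 P}$ ($O{\left(P \right)} = 2 - \frac{\frac{P}{112} - \frac{1052}{P}}{3} = 2 - \frac{- \frac{1052}{P} + \frac{P}{112}}{3} = 2 - \left(- \frac{1052}{3 P} + \frac{P}{336}\right) = 2 - \frac{P}{336} + \frac{1052}{3 P}$)
$\left(O{\left(1603 \right)} - 658751\right) \left(\left(-2032355 - 2488262\right) - 384659\right) = \left(\frac{117824 - 1603 \left(-672 + 1603\right)}{336 \cdot 1603} - 658751\right) \left(\left(-2032355 - 2488262\right) - 384659\right) = \left(\frac{1}{336} \cdot \frac{1}{1603} \left(117824 - 1603 \cdot 931\right) - 658751\right) \left(-4520617 - 384659\right) = \left(\frac{1}{336} \cdot \frac{1}{1603} \left(117824 - 1492393\right) - 658751\right) \left(-4905276\right) = \left(\frac{1}{336} \cdot \frac{1}{1603} \left(-1374569\right) - 658751\right) \left(-4905276\right) = \left(- \frac{196367}{76944} - 658751\right) \left(-4905276\right) = \left(- \frac{50687133311}{76944}\right) \left(-4905276\right) = \frac{20719531544937403}{6412}$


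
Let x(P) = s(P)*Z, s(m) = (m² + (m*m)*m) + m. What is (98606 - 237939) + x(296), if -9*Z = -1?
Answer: 24768251/9 ≈ 2.7520e+6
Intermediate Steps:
Z = ⅑ (Z = -⅑*(-1) = ⅑ ≈ 0.11111)
s(m) = m + m² + m³ (s(m) = (m² + m²*m) + m = (m² + m³) + m = m + m² + m³)
x(P) = P*(1 + P + P²)/9 (x(P) = (P*(1 + P + P²))*(⅑) = P*(1 + P + P²)/9)
(98606 - 237939) + x(296) = (98606 - 237939) + (⅑)*296*(1 + 296 + 296²) = -139333 + (⅑)*296*(1 + 296 + 87616) = -139333 + (⅑)*296*87913 = -139333 + 26022248/9 = 24768251/9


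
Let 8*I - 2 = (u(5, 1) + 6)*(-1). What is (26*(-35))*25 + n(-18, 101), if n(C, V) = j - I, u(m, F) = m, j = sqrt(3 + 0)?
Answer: -181991/8 + sqrt(3) ≈ -22747.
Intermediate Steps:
j = sqrt(3) ≈ 1.7320
I = -9/8 (I = 1/4 + ((5 + 6)*(-1))/8 = 1/4 + (11*(-1))/8 = 1/4 + (1/8)*(-11) = 1/4 - 11/8 = -9/8 ≈ -1.1250)
n(C, V) = 9/8 + sqrt(3) (n(C, V) = sqrt(3) - 1*(-9/8) = sqrt(3) + 9/8 = 9/8 + sqrt(3))
(26*(-35))*25 + n(-18, 101) = (26*(-35))*25 + (9/8 + sqrt(3)) = -910*25 + (9/8 + sqrt(3)) = -22750 + (9/8 + sqrt(3)) = -181991/8 + sqrt(3)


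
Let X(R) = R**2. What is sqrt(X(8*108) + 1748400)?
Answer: 4*sqrt(155931) ≈ 1579.5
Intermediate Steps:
sqrt(X(8*108) + 1748400) = sqrt((8*108)**2 + 1748400) = sqrt(864**2 + 1748400) = sqrt(746496 + 1748400) = sqrt(2494896) = 4*sqrt(155931)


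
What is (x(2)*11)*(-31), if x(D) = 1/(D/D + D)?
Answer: -341/3 ≈ -113.67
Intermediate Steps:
x(D) = 1/(1 + D)
(x(2)*11)*(-31) = (11/(1 + 2))*(-31) = (11/3)*(-31) = -341/3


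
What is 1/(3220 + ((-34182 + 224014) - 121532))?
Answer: 1/71520 ≈ 1.3982e-5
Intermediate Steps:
1/(3220 + ((-34182 + 224014) - 121532)) = 1/(3220 + (189832 - 121532)) = 1/(3220 + 68300) = 1/71520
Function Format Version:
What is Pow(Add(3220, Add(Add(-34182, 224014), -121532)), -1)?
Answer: Rational(1, 71520) ≈ 1.3982e-5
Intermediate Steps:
Pow(Add(3220, Add(Add(-34182, 224014), -121532)), -1) = Pow(Add(3220, Add(189832, -121532)), -1) = Pow(Add(3220, 68300), -1) = Pow(71520, -1) = Rational(1, 71520)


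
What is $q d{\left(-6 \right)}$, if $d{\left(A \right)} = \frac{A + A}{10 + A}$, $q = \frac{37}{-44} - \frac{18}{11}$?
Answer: $\frac{327}{44} \approx 7.4318$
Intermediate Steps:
$q = - \frac{109}{44}$ ($q = 37 \left(- \frac{1}{44}\right) - \frac{18}{11} = - \frac{37}{44} - \frac{18}{11} = - \frac{109}{44} \approx -2.4773$)
$d{\left(A \right)} = \frac{2 A}{10 + A}$
$q d{\left(-6 \right)} = - \frac{109 \cdot 2 \left(-6\right) \frac{1}{10 - 6}}{44} = - \frac{109 \cdot 2 \left(-6\right) \frac{1}{4}}{44} = \left(- \frac{109}{44}\right) \left(-3\right) = \frac{327}{44}$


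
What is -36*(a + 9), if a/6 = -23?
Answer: 4644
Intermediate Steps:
a = -138 (a = 6*(-23) = -138)
-36*(a + 9) = -36*(-138 + 9) = -36*(-129) = 4644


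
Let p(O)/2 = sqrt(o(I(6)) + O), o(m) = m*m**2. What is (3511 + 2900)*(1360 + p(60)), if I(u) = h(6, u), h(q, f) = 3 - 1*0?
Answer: 8718960 + 12822*sqrt(87) ≈ 8.8386e+6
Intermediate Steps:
h(q, f) = 3 (h(q, f) = 3 + 0 = 3)
I(u) = 3
o(m) = m**3
p(O) = 2*sqrt(27 + O) (p(O) = 2*sqrt(3**3 + O) = 2*sqrt(27 + O))
(3511 + 2900)*(1360 + p(60)) = (3511 + 2900)*(1360 + 2*sqrt(27 + 60)) = 6411*(1360 + 2*sqrt(87)) = 8718960 + 12822*sqrt(87)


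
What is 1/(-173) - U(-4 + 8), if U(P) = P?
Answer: -693/173 ≈ -4.0058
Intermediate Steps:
1/(-173) - U(-4 + 8) = 1/(-173) - (-4 + 8) = -1/173 - 1*4 = -1/173 - 4 = -693/173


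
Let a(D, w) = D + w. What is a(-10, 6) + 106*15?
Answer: 1586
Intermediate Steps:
a(-10, 6) + 106*15 = (-10 + 6) + 106*15 = -4 + 1590 = 1586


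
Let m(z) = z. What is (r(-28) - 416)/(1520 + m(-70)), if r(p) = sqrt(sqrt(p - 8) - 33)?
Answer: -208/725 + sqrt(-33 + 6*I)/1450 ≈ -0.28654 + 0.003978*I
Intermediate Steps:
r(p) = sqrt(-33 + sqrt(-8 + p)) (r(p) = sqrt(sqrt(-8 + p) - 33) = sqrt(-33 + sqrt(-8 + p)))
(r(-28) - 416)/(1520 + m(-70)) = (sqrt(-33 + sqrt(-8 - 28)) - 416)/(1520 - 70) = (sqrt(-33 + sqrt(-36)) - 416)/1450 = (sqrt(-33 + 6*I) - 416)*(1/1450) = (-416 + sqrt(-33 + 6*I))*(1/1450) = -208/725 + sqrt(-33 + 6*I)/1450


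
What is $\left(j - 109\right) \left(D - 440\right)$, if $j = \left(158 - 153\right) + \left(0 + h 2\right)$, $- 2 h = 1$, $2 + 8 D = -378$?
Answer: $\frac{102375}{2} \approx 51188.0$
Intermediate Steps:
$D = - \frac{95}{2}$ ($D = - \frac{1}{4} + \frac{1}{8} \left(-378\right) = - \frac{1}{4} - \frac{189}{4} = - \frac{95}{2} \approx -47.5$)
$h = - \frac{1}{2}$ ($h = \left(- \frac{1}{2}\right) 1 = - \frac{1}{2} \approx -0.5$)
$j = 4$ ($j = \left(158 - 153\right) + \left(0 - 1\right) = 5 + \left(0 - 1\right) = 5 - 1 = 4$)
$\left(j - 109\right) \left(D - 440\right) = \left(4 - 109\right) \left(- \frac{95}{2} - 440\right) = \left(4 - 109\right) \left(- \frac{975}{2}\right) = \left(-105\right) \left(- \frac{975}{2}\right) = \frac{102375}{2}$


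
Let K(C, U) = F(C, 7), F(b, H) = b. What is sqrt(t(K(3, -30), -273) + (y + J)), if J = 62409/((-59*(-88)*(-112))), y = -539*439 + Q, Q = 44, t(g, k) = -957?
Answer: I*sqrt(1255022226789870)/72688 ≈ 487.37*I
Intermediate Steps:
K(C, U) = C
y = -236577 (y = -539*439 + 44 = -236621 + 44 = -236577)
J = -62409/581504 (J = 62409/((5192*(-112))) = 62409/(-581504) = 62409*(-1/581504) = -62409/581504 ≈ -0.10732)
sqrt(t(K(3, -30), -273) + (y + J)) = sqrt(-957 + (-236577 - 62409/581504)) = sqrt(-957 - 137570534217/581504) = sqrt(-138127033545/581504) = I*sqrt(1255022226789870)/72688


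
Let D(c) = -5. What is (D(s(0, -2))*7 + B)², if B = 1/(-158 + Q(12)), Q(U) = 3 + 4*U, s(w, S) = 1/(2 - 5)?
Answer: 14032516/11449 ≈ 1225.7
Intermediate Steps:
s(w, S) = -⅓ (s(w, S) = 1/(-3) = -⅓)
B = -1/107 (B = 1/(-158 + (3 + 4*12)) = 1/(-158 + (3 + 48)) = 1/(-158 + 51) = 1/(-107) = -1/107 ≈ -0.0093458)
(D(s(0, -2))*7 + B)² = (-5*7 - 1/107)² = (-35 - 1/107)² = (-3746/107)² = 14032516/11449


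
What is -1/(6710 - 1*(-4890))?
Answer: -1/11600 ≈ -8.6207e-5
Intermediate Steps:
-1/(6710 - 1*(-4890)) = -1/(6710 + 4890) = -1/11600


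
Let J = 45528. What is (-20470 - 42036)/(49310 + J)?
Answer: -31253/47419 ≈ -0.65908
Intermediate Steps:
(-20470 - 42036)/(49310 + J) = (-20470 - 42036)/(49310 + 45528) = -62506/94838 = -62506*1/94838 = -31253/47419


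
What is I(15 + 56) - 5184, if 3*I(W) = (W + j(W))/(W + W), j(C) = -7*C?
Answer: -5185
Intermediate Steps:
I(W) = -1 (I(W) = ((W - 7*W)/(W + W))/3 = ((-6*W)/((2*W)))/3 = ((-6*W)*(1/(2*W)))/3 = (1/3)*(-3) = -1)
I(15 + 56) - 5184 = -1 - 5184 = -5185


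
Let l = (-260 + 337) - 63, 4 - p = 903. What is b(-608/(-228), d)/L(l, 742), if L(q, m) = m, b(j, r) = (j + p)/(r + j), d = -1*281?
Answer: 2689/619570 ≈ 0.0043401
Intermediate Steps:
p = -899 (p = 4 - 1*903 = 4 - 903 = -899)
d = -281
l = 14 (l = 77 - 63 = 14)
b(j, r) = (-899 + j)/(j + r) (b(j, r) = (j - 899)/(r + j) = (-899 + j)/(j + r))
b(-608/(-228), d)/L(l, 742) = ((-899 - 608/(-228))/(-608/(-228) - 281))/742 = ((-899 - 608*(-1/228))/(-608*(-1/228) - 281))*(1/742) = ((-899 + 8/3)/(8/3 - 281))*(1/742) = (-2689/3/(-835/3))*(1/742) = -3/835*(-2689/3)*(1/742) = (2689/835)*(1/742) = 2689/619570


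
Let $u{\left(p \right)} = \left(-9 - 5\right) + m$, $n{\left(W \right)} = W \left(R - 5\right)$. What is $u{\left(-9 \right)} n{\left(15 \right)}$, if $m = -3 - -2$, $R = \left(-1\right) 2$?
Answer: $1575$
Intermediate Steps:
$R = -2$
$m = -1$ ($m = -3 + 2 = -1$)
$n{\left(W \right)} = - 7 W$ ($n{\left(W \right)} = W \left(-2 - 5\right) = W \left(-7\right) = - 7 W$)
$u{\left(p \right)} = -15$ ($u{\left(p \right)} = \left(-9 - 5\right) - 1 = -14 - 1 = -15$)
$u{\left(-9 \right)} n{\left(15 \right)} = - 15 \left(\left(-7\right) 15\right) = \left(-15\right) \left(-105\right) = 1575$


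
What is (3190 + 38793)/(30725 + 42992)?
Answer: 41983/73717 ≈ 0.56952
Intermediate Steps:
(3190 + 38793)/(30725 + 42992) = 41983/73717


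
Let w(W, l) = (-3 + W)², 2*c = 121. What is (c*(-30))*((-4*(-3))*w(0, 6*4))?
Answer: -196020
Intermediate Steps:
c = 121/2 (c = (½)*121 = 121/2 ≈ 60.500)
(c*(-30))*((-4*(-3))*w(0, 6*4)) = ((121/2)*(-30))*((-4*(-3))*(-3 + 0)²) = -21780*(-3)² = -21780*9 = -1815*108 = -196020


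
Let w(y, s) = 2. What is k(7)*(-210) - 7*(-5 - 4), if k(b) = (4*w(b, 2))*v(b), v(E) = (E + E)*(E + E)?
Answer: -329217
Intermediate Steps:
v(E) = 4*E² (v(E) = (2*E)*(2*E) = 4*E²)
k(b) = 32*b² (k(b) = (4*2)*(4*b²) = 8*(4*b²) = 32*b²)
k(7)*(-210) - 7*(-5 - 4) = (32*7²)*(-210) - 7*(-5 - 4) = (32*49)*(-210) - 7*(-9) = 1568*(-210) + 63 = -329280 + 63 = -329217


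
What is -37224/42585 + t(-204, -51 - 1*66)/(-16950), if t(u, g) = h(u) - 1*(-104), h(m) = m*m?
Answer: -3210124/962421 ≈ -3.3355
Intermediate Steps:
h(m) = m**2
t(u, g) = 104 + u**2 (t(u, g) = u**2 - 1*(-104) = u**2 + 104 = 104 + u**2)
-37224/42585 + t(-204, -51 - 1*66)/(-16950) = -37224/42585 + (104 + (-204)**2)/(-16950) = -37224*1/42585 + (104 + 41616)*(-1/16950) = -12408/14195 + 41720*(-1/16950) = -12408/14195 - 4172/1695 = -3210124/962421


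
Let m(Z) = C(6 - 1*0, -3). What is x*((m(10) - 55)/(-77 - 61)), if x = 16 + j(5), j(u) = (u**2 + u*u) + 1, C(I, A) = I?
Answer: 3283/138 ≈ 23.790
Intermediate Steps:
j(u) = 1 + 2*u**2 (j(u) = (u**2 + u**2) + 1 = 2*u**2 + 1 = 1 + 2*u**2)
m(Z) = 6 (m(Z) = 6 - 1*0 = 6 + 0 = 6)
x = 67 (x = 16 + (1 + 2*5**2) = 16 + (1 + 2*25) = 16 + (1 + 50) = 16 + 51 = 67)
x*((m(10) - 55)/(-77 - 61)) = 67*((6 - 55)/(-77 - 61)) = 67*(-49/(-138)) = 67*(-49*(-1/138)) = 67*(49/138) = 3283/138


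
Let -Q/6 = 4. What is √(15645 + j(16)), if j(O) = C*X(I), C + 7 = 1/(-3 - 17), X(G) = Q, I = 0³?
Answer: √395355/5 ≈ 125.75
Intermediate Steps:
I = 0
Q = -24 (Q = -6*4 = -24)
X(G) = -24
C = -141/20 (C = -7 + 1/(-3 - 17) = -7 + 1/(-20) = -7 - 1/20 = -141/20 ≈ -7.0500)
j(O) = 846/5 (j(O) = -141/20*(-24) = 846/5)
√(15645 + j(16)) = √(15645 + 846/5) = √(79071/5) = √395355/5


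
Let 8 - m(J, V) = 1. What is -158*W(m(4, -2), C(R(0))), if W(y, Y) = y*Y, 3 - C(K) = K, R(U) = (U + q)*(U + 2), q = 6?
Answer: 9954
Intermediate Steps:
m(J, V) = 7 (m(J, V) = 8 - 1*1 = 8 - 1 = 7)
R(U) = (2 + U)*(6 + U) (R(U) = (U + 6)*(U + 2) = (6 + U)*(2 + U) = (2 + U)*(6 + U))
C(K) = 3 - K
W(y, Y) = Y*y
-158*W(m(4, -2), C(R(0))) = -158*(3 - (12 + 0**2 + 8*0))*7 = -158*(3 - (12 + 0 + 0))*7 = -158*(3 - 1*12)*7 = -158*(3 - 12)*7 = -(-1422)*7 = -158*(-63) = 9954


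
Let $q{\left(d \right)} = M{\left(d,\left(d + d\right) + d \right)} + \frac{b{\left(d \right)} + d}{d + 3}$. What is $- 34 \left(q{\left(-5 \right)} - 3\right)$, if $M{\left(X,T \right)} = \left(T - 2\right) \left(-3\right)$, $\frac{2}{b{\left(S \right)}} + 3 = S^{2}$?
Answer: $- \frac{18870}{11} \approx -1715.5$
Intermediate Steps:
$b{\left(S \right)} = \frac{2}{-3 + S^{2}}$
$M{\left(X,T \right)} = 6 - 3 T$ ($M{\left(X,T \right)} = \left(-2 + T\right) \left(-3\right) = 6 - 3 T$)
$q{\left(d \right)} = 6 - 9 d + \frac{d + \frac{2}{-3 + d^{2}}}{3 + d}$ ($q{\left(d \right)} = \left(6 - 3 \left(\left(d + d\right) + d\right)\right) + \frac{\frac{2}{-3 + d^{2}} + d}{d + 3} = \left(6 - 3 \left(2 d + d\right)\right) + \frac{d + \frac{2}{-3 + d^{2}}}{3 + d} = \left(6 - 3 \cdot 3 d\right) + \frac{d + \frac{2}{-3 + d^{2}}}{3 + d} = \left(6 - 9 d\right) + \frac{d + \frac{2}{-3 + d^{2}}}{3 + d} = 6 - 9 d + \frac{d + \frac{2}{-3 + d^{2}}}{3 + d}$)
$- 34 \left(q{\left(-5 \right)} - 3\right) = - 34 \left(\frac{2 - \left(-3 + \left(-5\right)^{2}\right) \left(-18 + 26 \left(-5\right) + 3 \left(-5\right) \left(-2 + 3 \left(-5\right)\right)\right)}{\left(-3 + \left(-5\right)^{2}\right) \left(3 - 5\right)} - 3\right) = - 34 \left(\frac{2 - \left(-3 + 25\right) \left(-18 - 130 + 3 \left(-5\right) \left(-2 - 15\right)\right)}{\left(-3 + 25\right) \left(-2\right)} - 3\right) = - 34 \left(\frac{1}{22} \left(- \frac{1}{2}\right) \left(2 - 22 \left(-18 - 130 + 3 \left(-5\right) \left(-17\right)\right)\right) - 3\right) = - 34 \left(\frac{1}{22} \left(- \frac{1}{2}\right) \left(2 - 22 \left(-18 - 130 + 255\right)\right) - 3\right) = - 34 \left(\frac{1}{22} \left(- \frac{1}{2}\right) \left(2 - 22 \cdot 107\right) - 3\right) = - 34 \left(\frac{1}{22} \left(- \frac{1}{2}\right) \left(2 - 2354\right) - 3\right) = - 34 \left(\frac{1}{22} \left(- \frac{1}{2}\right) \left(-2352\right) - 3\right) = - 34 \left(\frac{588}{11} - 3\right) = \left(-34\right) \frac{555}{11} = - \frac{18870}{11}$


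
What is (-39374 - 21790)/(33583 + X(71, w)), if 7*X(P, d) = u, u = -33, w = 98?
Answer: -107037/58762 ≈ -1.8215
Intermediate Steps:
X(P, d) = -33/7 (X(P, d) = (1/7)*(-33) = -33/7)
(-39374 - 21790)/(33583 + X(71, w)) = (-39374 - 21790)/(33583 - 33/7) = -61164/235048/7 = -61164*7/235048 = -107037/58762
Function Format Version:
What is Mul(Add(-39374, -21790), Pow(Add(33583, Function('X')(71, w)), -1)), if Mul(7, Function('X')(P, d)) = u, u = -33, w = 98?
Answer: Rational(-107037, 58762) ≈ -1.8215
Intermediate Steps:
Function('X')(P, d) = Rational(-33, 7) (Function('X')(P, d) = Mul(Rational(1, 7), -33) = Rational(-33, 7))
Mul(Add(-39374, -21790), Pow(Add(33583, Function('X')(71, w)), -1)) = Mul(Add(-39374, -21790), Pow(Add(33583, Rational(-33, 7)), -1)) = Mul(-61164, Pow(Rational(235048, 7), -1)) = Mul(-61164, Rational(7, 235048)) = Rational(-107037, 58762)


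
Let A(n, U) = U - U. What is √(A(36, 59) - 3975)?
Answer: 5*I*√159 ≈ 63.048*I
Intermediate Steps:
A(n, U) = 0
√(A(36, 59) - 3975) = √(0 - 3975) = √(-3975) = 5*I*√159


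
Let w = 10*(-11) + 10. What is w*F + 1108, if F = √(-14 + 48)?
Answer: 1108 - 100*√34 ≈ 524.90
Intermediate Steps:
w = -100 (w = -110 + 10 = -100)
F = √34 ≈ 5.8309
w*F + 1108 = -100*√34 + 1108 = 1108 - 100*√34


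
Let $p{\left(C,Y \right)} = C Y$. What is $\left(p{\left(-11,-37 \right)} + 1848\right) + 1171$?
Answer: $3426$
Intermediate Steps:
$\left(p{\left(-11,-37 \right)} + 1848\right) + 1171 = \left(\left(-11\right) \left(-37\right) + 1848\right) + 1171 = \left(407 + 1848\right) + 1171 = 2255 + 1171 = 3426$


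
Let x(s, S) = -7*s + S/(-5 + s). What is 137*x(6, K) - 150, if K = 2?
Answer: -5630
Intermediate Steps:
x(s, S) = -7*s + S/(-5 + s)
137*x(6, K) - 150 = 137*((2 - 7*6**2 + 35*6)/(-5 + 6)) - 150 = 137*((2 - 7*36 + 210)/1) - 150 = 137*(1*(2 - 252 + 210)) - 150 = 137*(1*(-40)) - 150 = 137*(-40) - 150 = -5480 - 150 = -5630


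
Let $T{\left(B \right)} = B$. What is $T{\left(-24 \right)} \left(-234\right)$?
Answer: $5616$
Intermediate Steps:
$T{\left(-24 \right)} \left(-234\right) = \left(-24\right) \left(-234\right) = 5616$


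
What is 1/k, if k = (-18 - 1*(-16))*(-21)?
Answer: 1/42 ≈ 0.023810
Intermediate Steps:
k = 42 (k = (-18 + 16)*(-21) = -2*(-21) = 42)
1/k = 1/42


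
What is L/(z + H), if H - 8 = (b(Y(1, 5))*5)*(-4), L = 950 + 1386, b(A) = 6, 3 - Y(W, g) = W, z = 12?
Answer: -584/25 ≈ -23.360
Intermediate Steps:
Y(W, g) = 3 - W
L = 2336
H = -112 (H = 8 + (6*5)*(-4) = 8 + 30*(-4) = 8 - 120 = -112)
L/(z + H) = 2336/(12 - 112) = 2336/(-100) = -1/100*2336 = -584/25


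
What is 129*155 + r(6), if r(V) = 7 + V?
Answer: 20008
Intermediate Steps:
129*155 + r(6) = 129*155 + (7 + 6) = 19995 + 13 = 20008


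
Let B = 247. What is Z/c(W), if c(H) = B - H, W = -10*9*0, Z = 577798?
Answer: 44446/19 ≈ 2339.3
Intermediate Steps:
W = 0 (W = -90*0 = 0)
c(H) = 247 - H
Z/c(W) = 577798/(247 - 1*0) = 577798/(247 + 0) = 577798/247 = 577798*(1/247) = 44446/19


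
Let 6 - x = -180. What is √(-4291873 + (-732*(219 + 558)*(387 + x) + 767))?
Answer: I*√330192878 ≈ 18171.0*I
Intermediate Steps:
x = 186 (x = 6 - 1*(-180) = 6 + 180 = 186)
√(-4291873 + (-732*(219 + 558)*(387 + x) + 767)) = √(-4291873 + (-732*(219 + 558)*(387 + 186) + 767)) = √(-4291873 + (-568764*573 + 767)) = √(-4291873 + (-732*445221 + 767)) = √(-4291873 + (-325901772 + 767)) = √(-4291873 - 325901005) = √(-330192878) = I*√330192878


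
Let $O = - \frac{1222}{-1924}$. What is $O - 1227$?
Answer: $- \frac{90751}{74} \approx -1226.4$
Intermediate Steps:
$O = \frac{47}{74}$ ($O = \left(-1222\right) \left(- \frac{1}{1924}\right) = \frac{47}{74} \approx 0.63513$)
$O - 1227 = \frac{47}{74} - 1227 = - \frac{90751}{74}$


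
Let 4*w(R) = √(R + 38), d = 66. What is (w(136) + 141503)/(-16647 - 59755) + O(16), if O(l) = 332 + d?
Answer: 30266493/76402 - √174/305608 ≈ 396.15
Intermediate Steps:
O(l) = 398 (O(l) = 332 + 66 = 398)
w(R) = √(38 + R)/4 (w(R) = √(R + 38)/4 = √(38 + R)/4)
(w(136) + 141503)/(-16647 - 59755) + O(16) = (√(38 + 136)/4 + 141503)/(-16647 - 59755) + 398 = (√174/4 + 141503)/(-76402) + 398 = (141503 + √174/4)*(-1/76402) + 398 = (-141503/76402 - √174/305608) + 398 = 30266493/76402 - √174/305608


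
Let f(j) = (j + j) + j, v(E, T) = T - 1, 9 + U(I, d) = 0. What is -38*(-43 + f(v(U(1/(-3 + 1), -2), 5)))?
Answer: 1178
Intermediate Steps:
U(I, d) = -9 (U(I, d) = -9 + 0 = -9)
v(E, T) = -1 + T
f(j) = 3*j (f(j) = 2*j + j = 3*j)
-38*(-43 + f(v(U(1/(-3 + 1), -2), 5))) = -38*(-43 + 3*(-1 + 5)) = -38*(-43 + 3*4) = -38*(-43 + 12) = -38*(-31) = 1178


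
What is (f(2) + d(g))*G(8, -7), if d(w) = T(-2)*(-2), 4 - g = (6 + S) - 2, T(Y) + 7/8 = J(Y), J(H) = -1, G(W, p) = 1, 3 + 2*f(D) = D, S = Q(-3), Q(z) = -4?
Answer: 13/4 ≈ 3.2500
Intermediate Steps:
S = -4
f(D) = -3/2 + D/2
T(Y) = -15/8 (T(Y) = -7/8 - 1 = -15/8)
g = 4 (g = 4 - ((6 - 4) - 2) = 4 - (2 - 2) = 4 - 1*0 = 4 + 0 = 4)
d(w) = 15/4 (d(w) = -15/8*(-2) = 15/4)
(f(2) + d(g))*G(8, -7) = ((-3/2 + (1/2)*2) + 15/4)*1 = ((-3/2 + 1) + 15/4)*1 = (-1/2 + 15/4)*1 = (13/4)*1 = 13/4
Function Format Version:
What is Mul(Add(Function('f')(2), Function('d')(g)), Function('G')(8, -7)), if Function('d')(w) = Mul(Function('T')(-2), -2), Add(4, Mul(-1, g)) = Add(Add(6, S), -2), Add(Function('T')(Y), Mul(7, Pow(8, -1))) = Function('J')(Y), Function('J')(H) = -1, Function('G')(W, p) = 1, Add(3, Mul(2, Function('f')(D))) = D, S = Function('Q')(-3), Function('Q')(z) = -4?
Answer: Rational(13, 4) ≈ 3.2500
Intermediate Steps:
S = -4
Function('f')(D) = Add(Rational(-3, 2), Mul(Rational(1, 2), D))
Function('T')(Y) = Rational(-15, 8) (Function('T')(Y) = Add(Rational(-7, 8), -1) = Rational(-15, 8))
g = 4 (g = Add(4, Mul(-1, Add(Add(6, -4), -2))) = Add(4, Mul(-1, Add(2, -2))) = Add(4, Mul(-1, 0)) = Add(4, 0) = 4)
Function('d')(w) = Rational(15, 4) (Function('d')(w) = Mul(Rational(-15, 8), -2) = Rational(15, 4))
Mul(Add(Function('f')(2), Function('d')(g)), Function('G')(8, -7)) = Mul(Add(Add(Rational(-3, 2), Mul(Rational(1, 2), 2)), Rational(15, 4)), 1) = Mul(Add(Add(Rational(-3, 2), 1), Rational(15, 4)), 1) = Mul(Add(Rational(-1, 2), Rational(15, 4)), 1) = Mul(Rational(13, 4), 1) = Rational(13, 4)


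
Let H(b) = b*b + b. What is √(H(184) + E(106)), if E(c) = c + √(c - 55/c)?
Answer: √(383664456 + 106*√1185186)/106 ≈ 184.81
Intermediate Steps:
H(b) = b + b² (H(b) = b² + b = b + b²)
√(H(184) + E(106)) = √(184*(1 + 184) + (106 + √(106 - 55/106))) = √(184*185 + (106 + √(106 - 55*1/106))) = √(34040 + (106 + √(106 - 55/106))) = √(34040 + (106 + √(11181/106))) = √(34040 + (106 + √1185186/106)) = √(34146 + √1185186/106)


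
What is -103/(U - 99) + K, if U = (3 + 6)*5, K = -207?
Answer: -11075/54 ≈ -205.09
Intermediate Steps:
U = 45 (U = 9*5 = 45)
-103/(U - 99) + K = -103/(45 - 99) - 207 = -103/(-54) - 207 = -103*(-1/54) - 207 = 103/54 - 207 = -11075/54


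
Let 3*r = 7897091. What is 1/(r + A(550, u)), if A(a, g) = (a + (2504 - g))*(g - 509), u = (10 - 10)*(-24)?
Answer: 3/3233633 ≈ 9.2775e-7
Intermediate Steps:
r = 7897091/3 (r = (⅓)*7897091 = 7897091/3 ≈ 2.6324e+6)
u = 0 (u = 0*(-24) = 0)
A(a, g) = (-509 + g)*(2504 + a - g) (A(a, g) = (2504 + a - g)*(-509 + g) = (-509 + g)*(2504 + a - g))
1/(r + A(550, u)) = 1/(7897091/3 + (-1274536 - 1*0² - 509*550 + 3013*0 + 550*0)) = 1/(7897091/3 + (-1274536 - 1*0 - 279950 + 0 + 0)) = 1/(7897091/3 + (-1274536 + 0 - 279950 + 0 + 0)) = 1/(7897091/3 - 1554486) = 1/(3233633/3) = 3/3233633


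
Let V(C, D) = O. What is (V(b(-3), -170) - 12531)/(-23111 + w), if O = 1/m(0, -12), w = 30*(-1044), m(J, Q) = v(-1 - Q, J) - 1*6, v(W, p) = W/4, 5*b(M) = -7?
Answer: 162907/707603 ≈ 0.23022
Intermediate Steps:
b(M) = -7/5 (b(M) = (1/5)*(-7) = -7/5)
v(W, p) = W/4 (v(W, p) = W*(1/4) = W/4)
m(J, Q) = -25/4 - Q/4 (m(J, Q) = (-1 - Q)/4 - 1*6 = (-1/4 - Q/4) - 6 = -25/4 - Q/4)
w = -31320
O = -4/13 (O = 1/(-25/4 - 1/4*(-12)) = 1/(-25/4 + 3) = 1/(-13/4) = -4/13 ≈ -0.30769)
V(C, D) = -4/13
(V(b(-3), -170) - 12531)/(-23111 + w) = (-4/13 - 12531)/(-23111 - 31320) = -162907/13/(-54431) = -162907/13*(-1/54431) = 162907/707603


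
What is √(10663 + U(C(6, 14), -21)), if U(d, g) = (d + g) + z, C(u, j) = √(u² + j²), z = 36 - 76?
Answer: √(10602 + 2*√58) ≈ 103.04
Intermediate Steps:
z = -40
C(u, j) = √(j² + u²)
U(d, g) = -40 + d + g (U(d, g) = (d + g) - 40 = -40 + d + g)
√(10663 + U(C(6, 14), -21)) = √(10663 + (-40 + √(14² + 6²) - 21)) = √(10663 + (-40 + √(196 + 36) - 21)) = √(10663 + (-40 + √232 - 21)) = √(10663 + (-40 + 2*√58 - 21)) = √(10663 + (-61 + 2*√58)) = √(10602 + 2*√58)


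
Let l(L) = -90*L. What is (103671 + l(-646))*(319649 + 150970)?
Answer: 76151331009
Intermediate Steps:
(103671 + l(-646))*(319649 + 150970) = (103671 - 90*(-646))*(319649 + 150970) = (103671 + 58140)*470619 = 161811*470619 = 76151331009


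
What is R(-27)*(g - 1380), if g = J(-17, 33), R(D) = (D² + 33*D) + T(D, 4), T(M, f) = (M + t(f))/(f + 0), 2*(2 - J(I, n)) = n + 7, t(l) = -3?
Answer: 236961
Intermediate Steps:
J(I, n) = -3/2 - n/2 (J(I, n) = 2 - (n + 7)/2 = 2 - (7 + n)/2 = 2 + (-7/2 - n/2) = -3/2 - n/2)
T(M, f) = (-3 + M)/f (T(M, f) = (M - 3)/(f + 0) = (-3 + M)/f)
R(D) = -¾ + D² + 133*D/4 (R(D) = (D² + 33*D) + (-3 + D)/4 = (D² + 33*D) + (-¾ + D/4) = -¾ + D² + 133*D/4)
g = -18 (g = -3/2 - ½*33 = -3/2 - 33/2 = -18)
R(-27)*(g - 1380) = (-¾ + (-27)² + (133/4)*(-27))*(-18 - 1380) = (-¾ + 729 - 3591/4)*(-1398) = -339/2*(-1398) = 236961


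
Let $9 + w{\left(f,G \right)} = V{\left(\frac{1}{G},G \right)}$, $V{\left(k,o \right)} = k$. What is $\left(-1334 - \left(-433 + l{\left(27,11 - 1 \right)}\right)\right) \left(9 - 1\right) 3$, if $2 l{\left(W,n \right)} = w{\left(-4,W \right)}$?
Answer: $- \frac{193648}{9} \approx -21516.0$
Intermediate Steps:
$w{\left(f,G \right)} = -9 + \frac{1}{G}$
$l{\left(W,n \right)} = - \frac{9}{2} + \frac{1}{2 W}$ ($l{\left(W,n \right)} = \frac{-9 + \frac{1}{W}}{2} = - \frac{9}{2} + \frac{1}{2 W}$)
$\left(-1334 - \left(-433 + l{\left(27,11 - 1 \right)}\right)\right) \left(9 - 1\right) 3 = \left(-1334 + \left(433 - \frac{1 - 243}{2 \cdot 27}\right)\right) \left(9 - 1\right) 3 = \left(-1334 + \left(433 - \frac{1}{2} \cdot \frac{1}{27} \left(1 - 243\right)\right)\right) 8 \cdot 3 = \left(-1334 + \left(433 - \frac{1}{2} \cdot \frac{1}{27} \left(-242\right)\right)\right) 24 = \left(-1334 + \left(433 - - \frac{121}{27}\right)\right) 24 = \left(-1334 + \left(433 + \frac{121}{27}\right)\right) 24 = \left(-1334 + \frac{11812}{27}\right) 24 = \left(- \frac{24206}{27}\right) 24 = - \frac{193648}{9}$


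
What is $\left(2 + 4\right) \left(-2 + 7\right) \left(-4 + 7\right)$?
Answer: $90$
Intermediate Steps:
$\left(2 + 4\right) \left(-2 + 7\right) \left(-4 + 7\right) = 6 \cdot 5 \cdot 3 = 6 \cdot 15 = 90$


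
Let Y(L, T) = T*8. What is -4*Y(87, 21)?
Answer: -672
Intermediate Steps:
Y(L, T) = 8*T
-4*Y(87, 21) = -32*21 = -4*168 = -672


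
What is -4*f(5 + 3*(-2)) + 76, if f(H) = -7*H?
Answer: 48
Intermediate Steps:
-4*f(5 + 3*(-2)) + 76 = -(-28)*(5 + 3*(-2)) + 76 = -(-28)*(5 - 6) + 76 = -(-28)*(-1) + 76 = -4*7 + 76 = -28 + 76 = 48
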